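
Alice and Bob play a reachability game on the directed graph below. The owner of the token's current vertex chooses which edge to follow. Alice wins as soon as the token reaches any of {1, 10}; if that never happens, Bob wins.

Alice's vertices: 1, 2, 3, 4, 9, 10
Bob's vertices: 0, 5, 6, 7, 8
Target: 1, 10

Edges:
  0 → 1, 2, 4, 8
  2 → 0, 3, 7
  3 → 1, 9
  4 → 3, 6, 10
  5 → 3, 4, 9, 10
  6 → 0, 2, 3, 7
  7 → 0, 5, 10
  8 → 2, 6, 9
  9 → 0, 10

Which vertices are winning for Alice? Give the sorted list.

1, 2, 3, 4, 5, 9, 10

A0 = {1, 10}
A1: add {3, 4, 9} — 3 (Alice) has 3→1; 4 (Alice) has 4→10; 9 (Alice) has 9→10.
A2: add {2, 5} — 2 (Alice) has 2→3; 5 (Bob): all of {3, 4, 9, 10} already in.
A3 = A2; e.g. 0 (Bob) can still go to 8. Fixed point.
Alice's winning region = {1, 2, 3, 4, 5, 9, 10}.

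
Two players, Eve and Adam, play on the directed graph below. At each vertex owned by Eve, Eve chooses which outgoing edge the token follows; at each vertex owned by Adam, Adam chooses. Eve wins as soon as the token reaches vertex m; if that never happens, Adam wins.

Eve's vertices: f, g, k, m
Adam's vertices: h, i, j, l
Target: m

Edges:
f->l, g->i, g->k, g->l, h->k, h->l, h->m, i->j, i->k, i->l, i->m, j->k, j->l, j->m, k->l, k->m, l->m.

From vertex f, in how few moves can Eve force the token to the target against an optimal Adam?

2

A0 = {m}
A1: add {k, l} — k (Eve) has k→m; l (Adam): all of {m} already in.
A2: add {f, g, h, j} — f (Eve) has f→l; g (Eve) has g→k; h (Adam): all of {k, l, m} already in; j (Adam): all of {k, l, m} already in.
f enters the attractor at level 2, so Eve can force the target in 2 moves from there.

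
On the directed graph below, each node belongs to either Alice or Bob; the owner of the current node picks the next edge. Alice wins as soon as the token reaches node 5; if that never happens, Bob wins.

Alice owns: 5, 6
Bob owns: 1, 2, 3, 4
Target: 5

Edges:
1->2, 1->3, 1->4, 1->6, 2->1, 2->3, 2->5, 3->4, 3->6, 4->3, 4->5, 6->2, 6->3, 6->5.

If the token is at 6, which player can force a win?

Alice

A0 = {5}
A1: add {6} — 6 (Alice) has 6→5.
A2 = A1; e.g. 1 (Bob) can still go to 2. Fixed point.
6 ∈ A1, so Alice can force the target.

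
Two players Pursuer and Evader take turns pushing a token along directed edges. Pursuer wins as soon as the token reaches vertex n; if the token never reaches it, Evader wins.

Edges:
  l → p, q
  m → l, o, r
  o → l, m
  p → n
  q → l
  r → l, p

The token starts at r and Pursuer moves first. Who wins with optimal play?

Pursuer

Track states (vertex, player-to-move).
A0 = {(n,Pursuer), (n,Evader)}
A1: add {(p,Pursuer), (p,Evader)}.
A2: add {(l,Pursuer), (r,Pursuer)}.
(r,Pursuer) ∈ A2 ⇒ Pursuer forces the target.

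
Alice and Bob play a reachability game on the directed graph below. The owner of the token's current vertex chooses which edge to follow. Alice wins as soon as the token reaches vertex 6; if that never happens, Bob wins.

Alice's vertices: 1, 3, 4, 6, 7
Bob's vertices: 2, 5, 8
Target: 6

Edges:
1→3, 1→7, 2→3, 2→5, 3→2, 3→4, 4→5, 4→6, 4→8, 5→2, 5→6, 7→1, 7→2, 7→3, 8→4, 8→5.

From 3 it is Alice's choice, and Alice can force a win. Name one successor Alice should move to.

A0 = {6}
A1: add {4} — 4 (Alice) has 4→6.
A2: add {3} — 3 (Alice) has 3→4.
A3: add {1, 7} — 1 (Alice) has 1→3; 7 (Alice) has 7→3.
A4 = A3; e.g. 2 (Bob) can still go to 5. Fixed point.
From 3, successor 4 is in the attractor (rank 1); the other successor 2 is not.

4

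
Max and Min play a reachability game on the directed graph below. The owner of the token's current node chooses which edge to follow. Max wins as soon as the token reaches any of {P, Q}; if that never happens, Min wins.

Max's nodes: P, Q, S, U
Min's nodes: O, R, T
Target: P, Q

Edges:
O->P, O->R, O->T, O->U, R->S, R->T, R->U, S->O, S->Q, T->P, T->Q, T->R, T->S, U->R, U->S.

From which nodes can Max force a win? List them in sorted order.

P, Q, S, U

A0 = {P, Q}
A1: add {S} — S (Max) has S→Q.
A2: add {U} — U (Max) has U→S.
A3 = A2; e.g. O (Min) can still go to R. Fixed point.
Max's winning region = {P, Q, S, U}.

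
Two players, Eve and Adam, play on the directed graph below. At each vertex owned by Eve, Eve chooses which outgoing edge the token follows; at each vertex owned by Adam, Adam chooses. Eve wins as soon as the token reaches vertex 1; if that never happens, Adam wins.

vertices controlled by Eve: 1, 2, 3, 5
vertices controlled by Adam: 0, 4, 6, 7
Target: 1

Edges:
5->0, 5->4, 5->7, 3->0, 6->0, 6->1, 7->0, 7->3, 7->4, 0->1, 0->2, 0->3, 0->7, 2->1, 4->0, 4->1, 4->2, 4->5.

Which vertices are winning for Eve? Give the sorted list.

1, 2

A0 = {1}
A1: add {2} — 2 (Eve) has 2→1.
A2 = A1; e.g. 0 (Adam) can still go to 3. Fixed point.
Eve's winning region = {1, 2}.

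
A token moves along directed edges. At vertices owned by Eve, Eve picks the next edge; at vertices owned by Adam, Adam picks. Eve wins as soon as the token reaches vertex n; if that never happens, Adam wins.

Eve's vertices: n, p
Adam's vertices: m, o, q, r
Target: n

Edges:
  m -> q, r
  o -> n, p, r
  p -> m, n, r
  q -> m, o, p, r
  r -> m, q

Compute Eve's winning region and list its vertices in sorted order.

A0 = {n}
A1: add {p} — p (Eve) has p→n.
A2 = A1; e.g. m (Adam) can still go to q. Fixed point.
Eve's winning region = {n, p}.

n, p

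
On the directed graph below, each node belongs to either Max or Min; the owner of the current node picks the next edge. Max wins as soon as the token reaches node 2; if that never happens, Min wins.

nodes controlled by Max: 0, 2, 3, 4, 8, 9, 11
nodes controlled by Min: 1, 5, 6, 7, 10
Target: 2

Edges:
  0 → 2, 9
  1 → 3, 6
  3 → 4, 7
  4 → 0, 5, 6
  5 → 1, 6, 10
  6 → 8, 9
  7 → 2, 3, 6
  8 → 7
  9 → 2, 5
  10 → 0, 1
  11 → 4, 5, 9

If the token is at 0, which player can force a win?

Max

A0 = {2}
A1: add {0, 9} — 0 (Max) has 0→2; 9 (Max) has 9→2.
0 ∈ A1, so Max can force the target.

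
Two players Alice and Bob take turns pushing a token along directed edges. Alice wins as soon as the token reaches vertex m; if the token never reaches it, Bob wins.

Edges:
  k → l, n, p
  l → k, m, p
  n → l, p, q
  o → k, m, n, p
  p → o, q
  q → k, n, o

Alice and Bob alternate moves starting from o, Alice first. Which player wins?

Alice

Track states (vertex, player-to-move).
A0 = {(m,Alice), (m,Bob)}
A1: add {(l,Alice), (o,Alice)}.
(o,Alice) ∈ A1 ⇒ Alice forces the target.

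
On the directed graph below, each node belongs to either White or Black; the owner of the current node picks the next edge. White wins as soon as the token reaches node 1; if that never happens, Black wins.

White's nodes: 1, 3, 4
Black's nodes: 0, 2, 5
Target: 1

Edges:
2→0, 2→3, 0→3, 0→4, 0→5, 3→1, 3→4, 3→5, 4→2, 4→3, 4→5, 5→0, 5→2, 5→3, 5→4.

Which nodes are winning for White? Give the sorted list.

1, 3, 4

A0 = {1}
A1: add {3} — 3 (White) has 3→1.
A2: add {4} — 4 (White) has 4→3.
A3 = A2; e.g. 0 (Black) can still go to 5. Fixed point.
White's winning region = {1, 3, 4}.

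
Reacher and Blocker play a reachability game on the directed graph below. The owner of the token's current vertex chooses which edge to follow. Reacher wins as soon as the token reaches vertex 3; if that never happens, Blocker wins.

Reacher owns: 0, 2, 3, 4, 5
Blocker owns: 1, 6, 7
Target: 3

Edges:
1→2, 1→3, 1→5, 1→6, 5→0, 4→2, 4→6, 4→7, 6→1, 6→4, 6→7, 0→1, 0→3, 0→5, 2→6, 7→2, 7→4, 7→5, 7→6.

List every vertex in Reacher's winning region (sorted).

A0 = {3}
A1: add {0} — 0 (Reacher) has 0→3.
A2: add {5} — 5 (Reacher) has 5→0.
A3 = A2; e.g. 1 (Blocker) can still go to 2. Fixed point.
Reacher's winning region = {0, 3, 5}.

0, 3, 5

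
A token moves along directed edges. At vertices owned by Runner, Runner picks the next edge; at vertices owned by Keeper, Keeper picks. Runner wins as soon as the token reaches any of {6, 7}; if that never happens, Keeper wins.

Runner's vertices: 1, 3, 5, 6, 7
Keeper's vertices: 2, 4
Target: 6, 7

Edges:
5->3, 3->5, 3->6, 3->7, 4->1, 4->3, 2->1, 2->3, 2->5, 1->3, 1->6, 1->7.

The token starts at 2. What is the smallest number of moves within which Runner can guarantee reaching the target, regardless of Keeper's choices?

3

A0 = {6, 7}
A1: add {1, 3} — 1 (Runner) has 1→6; 3 (Runner) has 3→6.
A2: add {4, 5} — 4 (Keeper): all of {1, 3} already in; 5 (Runner) has 5→3.
A3: add {2} — 2 (Keeper): all of {1, 3, 5} already in.
A3 = all vertices. Fixed point.
2 enters the attractor at level 3, so Runner can force the target in 3 moves from there.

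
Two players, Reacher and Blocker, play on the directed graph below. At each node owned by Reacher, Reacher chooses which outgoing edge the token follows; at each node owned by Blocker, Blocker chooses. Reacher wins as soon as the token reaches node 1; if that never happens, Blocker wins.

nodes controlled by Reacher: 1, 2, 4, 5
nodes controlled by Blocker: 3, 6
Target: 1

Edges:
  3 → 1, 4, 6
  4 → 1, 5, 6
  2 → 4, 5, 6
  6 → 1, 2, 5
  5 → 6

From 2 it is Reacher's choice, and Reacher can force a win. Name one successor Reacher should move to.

A0 = {1}
A1: add {4} — 4 (Reacher) has 4→1.
A2: add {2} — 2 (Reacher) has 2→4.
A3 = A2; e.g. 3 (Blocker) can still go to 6. Fixed point.
From 2, successor 4 is in the attractor (rank 1); the other successors 5, 6 are not.

4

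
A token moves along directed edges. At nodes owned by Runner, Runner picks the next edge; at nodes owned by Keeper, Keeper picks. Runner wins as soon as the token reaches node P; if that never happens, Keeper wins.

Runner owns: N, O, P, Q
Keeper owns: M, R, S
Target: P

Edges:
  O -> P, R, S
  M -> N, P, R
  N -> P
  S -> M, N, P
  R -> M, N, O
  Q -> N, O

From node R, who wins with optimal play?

Keeper

A0 = {P}
A1: add {N, O} — N (Runner) has N→P; O (Runner) has O→P.
A2: add {Q} — Q (Runner) has Q→N.
A3 = A2; e.g. M (Keeper) can still go to R. Fixed point.
R never enters the attractor, so Keeper can avoid the target forever.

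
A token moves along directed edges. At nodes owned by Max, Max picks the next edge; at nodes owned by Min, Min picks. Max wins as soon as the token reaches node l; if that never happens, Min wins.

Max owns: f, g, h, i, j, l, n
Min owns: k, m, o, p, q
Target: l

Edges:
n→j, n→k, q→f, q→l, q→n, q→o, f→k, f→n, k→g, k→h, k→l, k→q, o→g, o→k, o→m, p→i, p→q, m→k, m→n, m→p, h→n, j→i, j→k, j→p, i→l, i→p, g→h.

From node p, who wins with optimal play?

Min

A0 = {l}
A1: add {i} — i (Max) has i→l.
A2: add {j} — j (Max) has j→i.
A3: add {n} — n (Max) has n→j.
A4: add {f, h} — f (Max) has f→n; h (Max) has h→n.
A5: add {g} — g (Max) has g→h.
A6 = A5; e.g. k (Min) can still go to q. Fixed point.
p never enters the attractor, so Min can avoid the target forever.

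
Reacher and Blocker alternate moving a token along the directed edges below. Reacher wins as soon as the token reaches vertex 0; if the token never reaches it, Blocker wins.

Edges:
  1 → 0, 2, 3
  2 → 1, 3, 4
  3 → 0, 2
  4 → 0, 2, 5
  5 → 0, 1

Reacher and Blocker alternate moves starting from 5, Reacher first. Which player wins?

Track states (vertex, player-to-move).
A0 = {(0,Reacher), (0,Blocker)}
A1: add {(1,Reacher), (3,Reacher), (4,Reacher), (5,Reacher)}.
(5,Reacher) ∈ A1 ⇒ Reacher forces the target.

Reacher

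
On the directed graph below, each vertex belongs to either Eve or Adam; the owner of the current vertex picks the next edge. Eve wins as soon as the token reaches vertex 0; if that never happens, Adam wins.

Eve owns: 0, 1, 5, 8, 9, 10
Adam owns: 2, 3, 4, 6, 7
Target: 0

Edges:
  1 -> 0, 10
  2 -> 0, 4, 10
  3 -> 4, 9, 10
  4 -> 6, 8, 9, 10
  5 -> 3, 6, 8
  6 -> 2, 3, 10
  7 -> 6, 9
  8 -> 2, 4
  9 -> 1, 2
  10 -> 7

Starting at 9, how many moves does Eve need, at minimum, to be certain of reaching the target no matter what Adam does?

A0 = {0}
A1: add {1} — 1 (Eve) has 1→0.
A2: add {9} — 9 (Eve) has 9→1.
A3 = A2; e.g. 2 (Adam) can still go to 4. Fixed point.
9 enters the attractor at level 2, so Eve can force the target in 2 moves from there.

2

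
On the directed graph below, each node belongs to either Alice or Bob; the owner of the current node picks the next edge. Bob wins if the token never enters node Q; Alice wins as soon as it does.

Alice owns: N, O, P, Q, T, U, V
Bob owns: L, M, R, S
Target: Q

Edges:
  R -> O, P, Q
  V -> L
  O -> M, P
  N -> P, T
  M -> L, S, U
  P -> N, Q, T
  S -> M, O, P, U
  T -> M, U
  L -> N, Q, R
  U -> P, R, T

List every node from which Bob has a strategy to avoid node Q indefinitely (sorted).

A0 = {Q}
A1: add {P} — P (Alice) has P→Q.
A2: add {N, O, U} — N (Alice) has N→P; O (Alice) has O→P; U (Alice) has U→P.
A3: add {R, T} — R (Bob): all of {O, P, Q} already in; T (Alice) has T→U.
A4: add {L} — L (Bob): all of {N, Q, R} already in.
A5: add {V} — V (Alice) has V→L.
A6 = A5; e.g. M (Bob) can still go to S. Fixed point.
Alice's attractor = {L, N, O, P, Q, R, T, U, V}; Bob avoids the target exactly from the complement.

M, S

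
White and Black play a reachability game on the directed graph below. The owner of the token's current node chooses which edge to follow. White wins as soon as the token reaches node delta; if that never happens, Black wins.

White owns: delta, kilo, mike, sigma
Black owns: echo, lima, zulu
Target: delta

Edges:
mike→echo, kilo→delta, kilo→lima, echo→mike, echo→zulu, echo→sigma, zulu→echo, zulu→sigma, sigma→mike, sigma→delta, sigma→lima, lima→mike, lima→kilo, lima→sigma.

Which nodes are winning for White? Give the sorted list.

A0 = {delta}
A1: add {kilo, sigma} — kilo (White) has kilo→delta; sigma (White) has sigma→delta.
A2 = A1; e.g. mike (White) has no edge into A1. Fixed point.
White's winning region = {delta, kilo, sigma}.

delta, kilo, sigma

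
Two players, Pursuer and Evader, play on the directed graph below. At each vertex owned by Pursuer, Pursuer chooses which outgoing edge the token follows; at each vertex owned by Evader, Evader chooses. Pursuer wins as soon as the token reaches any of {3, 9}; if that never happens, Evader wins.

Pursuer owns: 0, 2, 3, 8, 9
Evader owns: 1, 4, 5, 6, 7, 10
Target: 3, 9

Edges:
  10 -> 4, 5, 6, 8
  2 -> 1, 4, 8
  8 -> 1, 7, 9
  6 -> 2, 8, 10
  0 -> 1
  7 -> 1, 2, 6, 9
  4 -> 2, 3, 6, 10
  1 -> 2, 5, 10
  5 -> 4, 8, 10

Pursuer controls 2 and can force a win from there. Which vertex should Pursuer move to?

A0 = {3, 9}
A1: add {8} — 8 (Pursuer) has 8→9.
A2: add {2} — 2 (Pursuer) has 2→8.
A3 = A2; e.g. 0 (Pursuer) has no edge into A2. Fixed point.
From 2, successor 8 is in the attractor (rank 1); the other successors 1, 4 are not.

8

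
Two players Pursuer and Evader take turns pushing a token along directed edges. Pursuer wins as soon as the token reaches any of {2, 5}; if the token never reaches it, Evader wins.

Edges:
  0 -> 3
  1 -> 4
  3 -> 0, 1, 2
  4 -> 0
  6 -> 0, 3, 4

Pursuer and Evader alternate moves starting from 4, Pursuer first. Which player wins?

Track states (vertex, player-to-move).
A0 = {(2,Pursuer), (2,Evader), (5,Pursuer), (5,Evader)}
A1: add {(3,Pursuer)}.
A2: add {(0,Evader)}.
A3: add {(4,Pursuer), (6,Pursuer)}.
(4,Pursuer) ∈ A3 ⇒ Pursuer forces the target.

Pursuer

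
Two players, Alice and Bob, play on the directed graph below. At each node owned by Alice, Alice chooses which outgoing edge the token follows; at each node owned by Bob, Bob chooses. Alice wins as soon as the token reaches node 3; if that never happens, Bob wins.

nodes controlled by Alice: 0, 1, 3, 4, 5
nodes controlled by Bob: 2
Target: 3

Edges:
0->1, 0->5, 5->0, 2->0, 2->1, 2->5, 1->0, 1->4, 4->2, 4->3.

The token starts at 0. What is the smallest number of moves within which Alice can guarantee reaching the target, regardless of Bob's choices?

A0 = {3}
A1: add {4} — 4 (Alice) has 4→3.
A2: add {1} — 1 (Alice) has 1→4.
A3: add {0} — 0 (Alice) has 0→1.
0 enters the attractor at level 3, so Alice can force the target in 3 moves from there.

3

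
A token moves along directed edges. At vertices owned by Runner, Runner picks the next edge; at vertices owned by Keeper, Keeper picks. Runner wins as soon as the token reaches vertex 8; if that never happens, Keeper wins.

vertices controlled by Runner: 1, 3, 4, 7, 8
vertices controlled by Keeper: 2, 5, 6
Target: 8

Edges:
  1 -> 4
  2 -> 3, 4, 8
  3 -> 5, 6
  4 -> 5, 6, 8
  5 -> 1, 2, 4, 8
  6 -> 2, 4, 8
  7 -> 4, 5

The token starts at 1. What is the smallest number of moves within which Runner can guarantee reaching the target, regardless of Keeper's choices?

A0 = {8}
A1: add {4} — 4 (Runner) has 4→8.
A2: add {1, 7} — 1 (Runner) has 1→4; 7 (Runner) has 7→4.
A3 = A2; e.g. 2 (Keeper) can still go to 3. Fixed point.
1 enters the attractor at level 2, so Runner can force the target in 2 moves from there.

2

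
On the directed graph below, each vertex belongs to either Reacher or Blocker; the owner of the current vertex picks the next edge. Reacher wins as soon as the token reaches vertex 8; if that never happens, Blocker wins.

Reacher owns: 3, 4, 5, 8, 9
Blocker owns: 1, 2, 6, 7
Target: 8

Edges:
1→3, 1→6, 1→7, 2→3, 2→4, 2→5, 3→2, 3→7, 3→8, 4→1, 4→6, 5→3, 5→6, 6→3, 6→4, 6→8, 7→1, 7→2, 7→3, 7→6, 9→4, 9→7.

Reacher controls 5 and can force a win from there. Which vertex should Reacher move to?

3

A0 = {8}
A1: add {3} — 3 (Reacher) has 3→8.
A2: add {5} — 5 (Reacher) has 5→3.
A3 = A2; e.g. 1 (Blocker) can still go to 6. Fixed point.
From 5, successor 3 is in the attractor (rank 1); the other successor 6 is not.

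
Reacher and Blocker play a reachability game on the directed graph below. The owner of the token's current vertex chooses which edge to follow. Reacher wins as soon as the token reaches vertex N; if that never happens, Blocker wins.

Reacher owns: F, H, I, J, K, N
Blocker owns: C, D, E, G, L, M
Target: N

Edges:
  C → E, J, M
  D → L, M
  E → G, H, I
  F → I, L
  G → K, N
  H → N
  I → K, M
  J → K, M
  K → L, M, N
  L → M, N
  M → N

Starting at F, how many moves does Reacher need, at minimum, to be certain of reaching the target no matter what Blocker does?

3

A0 = {N}
A1: add {H, K, M} — H (Reacher) has H→N; K (Reacher) has K→N; M (Blocker): all of {N} already in.
A2: add {G, I, J, L} — G (Blocker): all of {K, N} already in; I (Reacher) has I→K; J (Reacher) has J→K; L (Blocker): all of {M, N} already in.
A3: add {D, E, F} — D (Blocker): all of {L, M} already in; E (Blocker): all of {G, H, I} already in; F (Reacher) has F→I.
F enters the attractor at level 3, so Reacher can force the target in 3 moves from there.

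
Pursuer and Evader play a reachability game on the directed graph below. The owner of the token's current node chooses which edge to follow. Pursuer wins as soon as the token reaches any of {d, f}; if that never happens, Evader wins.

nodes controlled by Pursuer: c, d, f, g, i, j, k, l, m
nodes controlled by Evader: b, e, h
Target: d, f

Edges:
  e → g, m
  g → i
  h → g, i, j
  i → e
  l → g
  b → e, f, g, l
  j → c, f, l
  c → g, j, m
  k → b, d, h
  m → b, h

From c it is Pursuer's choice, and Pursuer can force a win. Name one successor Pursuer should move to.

j

A0 = {d, f}
A1: add {j, k} — j (Pursuer) has j→f; k (Pursuer) has k→d.
A2: add {c} — c (Pursuer) has c→j.
A3 = A2; e.g. b (Evader) can still go to e. Fixed point.
From c, successor j is in the attractor (rank 1); the other successors g, m are not.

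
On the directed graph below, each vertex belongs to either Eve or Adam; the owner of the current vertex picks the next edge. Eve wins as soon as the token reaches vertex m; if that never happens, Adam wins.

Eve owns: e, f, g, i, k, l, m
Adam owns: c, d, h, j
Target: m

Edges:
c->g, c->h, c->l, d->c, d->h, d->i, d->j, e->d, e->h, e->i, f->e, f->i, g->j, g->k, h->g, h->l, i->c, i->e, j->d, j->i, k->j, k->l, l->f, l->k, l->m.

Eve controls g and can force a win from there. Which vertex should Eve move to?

k

A0 = {m}
A1: add {l} — l (Eve) has l→m.
A2: add {k} — k (Eve) has k→l.
A3: add {g} — g (Eve) has g→k.
A4: add {h} — h (Adam): all of {g, l} already in.
A5: add {c, e} — c (Adam): all of {g, h, l} already in; e (Eve) has e→h.
A6: add {f, i} — f (Eve) has f→e; i (Eve) has i→c.
A7 = A6; e.g. d (Adam) can still go to j. Fixed point.
From g, successor k is in the attractor (rank 2); the other successor j is not.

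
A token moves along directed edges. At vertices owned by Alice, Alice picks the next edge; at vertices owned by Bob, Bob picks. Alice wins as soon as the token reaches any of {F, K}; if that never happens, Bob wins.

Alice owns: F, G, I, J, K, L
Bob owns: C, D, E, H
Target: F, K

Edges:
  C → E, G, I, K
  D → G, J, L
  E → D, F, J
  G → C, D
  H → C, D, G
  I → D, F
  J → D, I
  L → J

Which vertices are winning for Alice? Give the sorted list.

F, I, J, K, L

A0 = {F, K}
A1: add {I} — I (Alice) has I→F.
A2: add {J} — J (Alice) has J→I.
A3: add {L} — L (Alice) has L→J.
A4 = A3; e.g. C (Bob) can still go to E. Fixed point.
Alice's winning region = {F, I, J, K, L}.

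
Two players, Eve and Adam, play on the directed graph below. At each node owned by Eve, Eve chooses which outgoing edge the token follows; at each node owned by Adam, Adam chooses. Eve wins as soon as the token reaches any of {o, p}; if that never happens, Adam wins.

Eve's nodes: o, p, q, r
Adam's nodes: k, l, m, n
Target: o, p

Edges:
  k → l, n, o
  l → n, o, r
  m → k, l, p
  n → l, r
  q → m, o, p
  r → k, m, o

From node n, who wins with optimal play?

Adam

A0 = {o, p}
A1: add {q, r} — q (Eve) has q→o; r (Eve) has r→o.
A2 = A1; e.g. k (Adam) can still go to l. Fixed point.
n never enters the attractor, so Adam can avoid the target forever.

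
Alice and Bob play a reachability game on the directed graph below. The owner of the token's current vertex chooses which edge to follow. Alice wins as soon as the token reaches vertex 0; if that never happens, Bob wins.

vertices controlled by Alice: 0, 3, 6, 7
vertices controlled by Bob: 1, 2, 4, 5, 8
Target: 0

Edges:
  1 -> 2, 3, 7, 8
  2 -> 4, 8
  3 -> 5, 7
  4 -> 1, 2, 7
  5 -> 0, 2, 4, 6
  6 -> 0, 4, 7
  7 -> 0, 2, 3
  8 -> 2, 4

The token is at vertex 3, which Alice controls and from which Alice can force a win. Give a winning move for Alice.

A0 = {0}
A1: add {6, 7} — 6 (Alice) has 6→0; 7 (Alice) has 7→0.
A2: add {3} — 3 (Alice) has 3→7.
A3 = A2; e.g. 1 (Bob) can still go to 2. Fixed point.
From 3, successor 7 is in the attractor (rank 1); the other successor 5 is not.

7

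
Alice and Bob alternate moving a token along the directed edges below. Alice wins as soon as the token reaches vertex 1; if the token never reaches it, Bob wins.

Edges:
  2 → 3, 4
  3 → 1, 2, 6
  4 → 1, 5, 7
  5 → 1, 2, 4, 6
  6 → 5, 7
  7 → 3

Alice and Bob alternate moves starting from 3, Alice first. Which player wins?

Alice

Track states (vertex, player-to-move).
A0 = {(1,Alice), (1,Bob)}
A1: add {(3,Alice), (4,Alice), (5,Alice)}.
(3,Alice) ∈ A1 ⇒ Alice forces the target.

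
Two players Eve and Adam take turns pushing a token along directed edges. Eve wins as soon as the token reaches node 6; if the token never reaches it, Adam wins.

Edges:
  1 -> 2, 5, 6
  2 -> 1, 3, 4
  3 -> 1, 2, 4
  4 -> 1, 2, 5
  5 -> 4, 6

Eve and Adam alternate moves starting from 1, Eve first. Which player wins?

Track states (vertex, player-to-move).
A0 = {(6,Eve), (6,Adam)}
A1: add {(1,Eve), (5,Eve)}.
(1,Eve) ∈ A1 ⇒ Eve forces the target.

Eve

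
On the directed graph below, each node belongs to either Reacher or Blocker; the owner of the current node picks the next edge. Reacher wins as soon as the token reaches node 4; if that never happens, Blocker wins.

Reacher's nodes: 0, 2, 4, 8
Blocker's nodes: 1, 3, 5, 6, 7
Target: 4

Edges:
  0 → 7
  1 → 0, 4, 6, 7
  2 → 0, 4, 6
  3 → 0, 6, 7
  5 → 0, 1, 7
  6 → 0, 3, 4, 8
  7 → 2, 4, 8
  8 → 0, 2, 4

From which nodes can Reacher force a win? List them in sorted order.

A0 = {4}
A1: add {2, 8} — 2 (Reacher) has 2→4; 8 (Reacher) has 8→4.
A2: add {7} — 7 (Blocker): all of {2, 4, 8} already in.
A3: add {0} — 0 (Reacher) has 0→7.
A4 = A3; e.g. 1 (Blocker) can still go to 6. Fixed point.
Reacher's winning region = {0, 2, 4, 7, 8}.

0, 2, 4, 7, 8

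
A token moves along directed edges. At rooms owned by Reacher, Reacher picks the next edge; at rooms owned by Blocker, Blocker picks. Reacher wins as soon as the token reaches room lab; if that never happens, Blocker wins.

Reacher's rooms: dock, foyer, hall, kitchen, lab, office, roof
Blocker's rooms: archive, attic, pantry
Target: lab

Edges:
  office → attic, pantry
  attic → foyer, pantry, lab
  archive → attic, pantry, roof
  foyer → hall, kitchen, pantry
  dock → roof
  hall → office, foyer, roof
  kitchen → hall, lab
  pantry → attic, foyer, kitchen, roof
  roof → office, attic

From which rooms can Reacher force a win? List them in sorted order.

A0 = {lab}
A1: add {kitchen} — kitchen (Reacher) has kitchen→lab.
A2: add {foyer} — foyer (Reacher) has foyer→kitchen.
A3: add {hall} — hall (Reacher) has hall→foyer.
A4 = A3; e.g. office (Reacher) has no edge into A3. Fixed point.
Reacher's winning region = {foyer, hall, kitchen, lab}.

foyer, hall, kitchen, lab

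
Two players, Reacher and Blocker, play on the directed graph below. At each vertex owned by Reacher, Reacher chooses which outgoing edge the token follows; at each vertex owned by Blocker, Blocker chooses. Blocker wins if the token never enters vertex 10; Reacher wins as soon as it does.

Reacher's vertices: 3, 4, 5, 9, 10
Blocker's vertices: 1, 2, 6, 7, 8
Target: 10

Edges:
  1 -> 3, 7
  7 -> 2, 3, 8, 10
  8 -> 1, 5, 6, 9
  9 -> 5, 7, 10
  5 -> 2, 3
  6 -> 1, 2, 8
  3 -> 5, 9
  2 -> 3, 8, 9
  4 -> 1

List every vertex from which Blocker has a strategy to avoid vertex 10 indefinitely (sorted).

1, 2, 4, 6, 7, 8

A0 = {10}
A1: add {9} — 9 (Reacher) has 9→10.
A2: add {3} — 3 (Reacher) has 3→9.
A3: add {5} — 5 (Reacher) has 5→3.
A4 = A3; e.g. 1 (Blocker) can still go to 7. Fixed point.
Reacher's attractor = {3, 5, 9, 10}; Blocker avoids the target exactly from the complement.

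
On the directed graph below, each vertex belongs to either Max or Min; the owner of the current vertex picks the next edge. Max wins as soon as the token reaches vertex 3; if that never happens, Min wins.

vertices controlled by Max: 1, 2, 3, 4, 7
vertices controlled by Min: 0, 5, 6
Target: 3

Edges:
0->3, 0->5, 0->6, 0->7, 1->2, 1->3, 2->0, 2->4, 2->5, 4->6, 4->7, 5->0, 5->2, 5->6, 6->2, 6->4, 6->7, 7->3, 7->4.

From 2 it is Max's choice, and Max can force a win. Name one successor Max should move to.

4

A0 = {3}
A1: add {1, 7} — 1 (Max) has 1→3; 7 (Max) has 7→3.
A2: add {4} — 4 (Max) has 4→7.
A3: add {2} — 2 (Max) has 2→4.
A4: add {6} — 6 (Min): all of {2, 4, 7} already in.
A5 = A4; e.g. 0 (Min) can still go to 5. Fixed point.
From 2, successor 4 is in the attractor (rank 2); the other successors 0, 5 are not.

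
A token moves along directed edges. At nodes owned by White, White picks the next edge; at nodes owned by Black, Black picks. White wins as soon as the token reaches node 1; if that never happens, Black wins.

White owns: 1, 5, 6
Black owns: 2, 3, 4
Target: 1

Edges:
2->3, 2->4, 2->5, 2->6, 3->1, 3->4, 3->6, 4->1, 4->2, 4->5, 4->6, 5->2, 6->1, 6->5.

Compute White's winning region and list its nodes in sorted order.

A0 = {1}
A1: add {6} — 6 (White) has 6→1.
A2 = A1; e.g. 2 (Black) can still go to 3. Fixed point.
White's winning region = {1, 6}.

1, 6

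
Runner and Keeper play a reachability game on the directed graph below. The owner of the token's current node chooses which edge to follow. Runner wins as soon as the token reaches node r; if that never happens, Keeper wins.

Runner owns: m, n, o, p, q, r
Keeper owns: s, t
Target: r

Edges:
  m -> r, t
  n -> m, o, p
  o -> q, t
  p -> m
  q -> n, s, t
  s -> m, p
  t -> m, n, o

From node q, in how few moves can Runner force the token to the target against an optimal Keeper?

3

A0 = {r}
A1: add {m} — m (Runner) has m→r.
A2: add {n, p} — n (Runner) has n→m; p (Runner) has p→m.
A3: add {q, s} — q (Runner) has q→n; s (Keeper): all of {m, p} already in.
q enters the attractor at level 3, so Runner can force the target in 3 moves from there.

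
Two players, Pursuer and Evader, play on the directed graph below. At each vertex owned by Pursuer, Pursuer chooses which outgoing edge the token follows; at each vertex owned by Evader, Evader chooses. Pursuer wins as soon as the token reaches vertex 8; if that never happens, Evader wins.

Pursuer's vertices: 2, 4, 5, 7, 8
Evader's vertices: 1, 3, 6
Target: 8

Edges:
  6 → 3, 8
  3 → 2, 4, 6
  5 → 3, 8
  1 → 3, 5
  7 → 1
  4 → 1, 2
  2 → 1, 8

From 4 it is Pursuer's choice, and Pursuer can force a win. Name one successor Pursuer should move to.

A0 = {8}
A1: add {2, 5} — 2 (Pursuer) has 2→8; 5 (Pursuer) has 5→8.
A2: add {4} — 4 (Pursuer) has 4→2.
A3 = A2; e.g. 1 (Evader) can still go to 3. Fixed point.
From 4, successor 2 is in the attractor (rank 1); the other successor 1 is not.

2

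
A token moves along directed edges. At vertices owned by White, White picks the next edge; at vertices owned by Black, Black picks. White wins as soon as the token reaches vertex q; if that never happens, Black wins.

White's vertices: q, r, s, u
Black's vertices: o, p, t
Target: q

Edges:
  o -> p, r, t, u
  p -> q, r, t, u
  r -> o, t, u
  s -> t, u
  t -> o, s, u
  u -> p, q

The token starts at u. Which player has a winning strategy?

White

A0 = {q}
A1: add {u} — u (White) has u→q.
u ∈ A1, so White can force the target.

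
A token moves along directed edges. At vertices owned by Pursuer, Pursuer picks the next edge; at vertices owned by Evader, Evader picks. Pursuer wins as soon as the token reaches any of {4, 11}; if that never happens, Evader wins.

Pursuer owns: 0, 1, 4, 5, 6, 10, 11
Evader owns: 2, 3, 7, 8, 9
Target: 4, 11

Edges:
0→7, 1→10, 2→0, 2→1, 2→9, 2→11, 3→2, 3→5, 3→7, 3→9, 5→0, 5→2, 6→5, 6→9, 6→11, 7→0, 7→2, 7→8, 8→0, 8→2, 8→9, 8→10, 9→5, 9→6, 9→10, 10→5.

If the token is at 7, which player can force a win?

Evader

A0 = {4, 11}
A1: add {6} — 6 (Pursuer) has 6→11.
A2 = A1; e.g. 0 (Pursuer) has no edge into A1. Fixed point.
7 never enters the attractor, so Evader can avoid the target forever.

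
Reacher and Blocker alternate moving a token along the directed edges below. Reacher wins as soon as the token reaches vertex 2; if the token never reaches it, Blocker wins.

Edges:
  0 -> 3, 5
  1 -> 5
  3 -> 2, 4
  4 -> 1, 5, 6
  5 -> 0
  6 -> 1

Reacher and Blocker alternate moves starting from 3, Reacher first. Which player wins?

Track states (vertex, player-to-move).
A0 = {(2,Reacher), (2,Blocker)}
A1: add {(3,Reacher)}.
(3,Reacher) ∈ A1 ⇒ Reacher forces the target.

Reacher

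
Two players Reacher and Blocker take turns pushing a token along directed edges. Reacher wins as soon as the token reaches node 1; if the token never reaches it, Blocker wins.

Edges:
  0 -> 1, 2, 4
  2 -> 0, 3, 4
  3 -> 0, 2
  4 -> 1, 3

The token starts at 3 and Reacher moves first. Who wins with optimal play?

Blocker

Track states (vertex, player-to-move).
A0 = {(1,Reacher), (1,Blocker)}
A1: add {(0,Reacher), (4,Reacher)}.
A2 = A1; e.g. (0,Blocker) stays out. (3,Reacher) never enters ⇒ Blocker avoids the target.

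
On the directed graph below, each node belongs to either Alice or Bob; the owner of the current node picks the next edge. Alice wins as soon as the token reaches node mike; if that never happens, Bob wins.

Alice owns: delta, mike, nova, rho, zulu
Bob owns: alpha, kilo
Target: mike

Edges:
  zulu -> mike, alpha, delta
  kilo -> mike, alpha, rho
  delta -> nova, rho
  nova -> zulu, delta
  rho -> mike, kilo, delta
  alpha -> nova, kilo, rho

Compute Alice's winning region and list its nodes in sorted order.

delta, mike, nova, rho, zulu

A0 = {mike}
A1: add {rho, zulu} — zulu (Alice) has zulu→mike; rho (Alice) has rho→mike.
A2: add {delta, nova} — nova (Alice) has nova→zulu; delta (Alice) has delta→rho.
A3 = A2; e.g. alpha (Bob) can still go to kilo. Fixed point.
Alice's winning region = {delta, mike, nova, rho, zulu}.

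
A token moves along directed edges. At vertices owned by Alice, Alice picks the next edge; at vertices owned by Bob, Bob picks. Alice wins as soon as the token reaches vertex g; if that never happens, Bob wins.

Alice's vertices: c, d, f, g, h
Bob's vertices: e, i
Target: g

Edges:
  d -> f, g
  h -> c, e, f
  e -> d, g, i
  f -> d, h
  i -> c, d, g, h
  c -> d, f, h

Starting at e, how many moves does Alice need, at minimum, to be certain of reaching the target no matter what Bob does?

A0 = {g}
A1: add {d} — d (Alice) has d→g.
A2: add {c, f} — c (Alice) has c→d; f (Alice) has f→d.
A3: add {h} — h (Alice) has h→c.
A4: add {i} — i (Bob): all of {c, d, g, h} already in.
A5: add {e} — e (Bob): all of {d, g, i} already in.
A5 = all vertices. Fixed point.
e enters the attractor at level 5, so Alice can force the target in 5 moves from there.

5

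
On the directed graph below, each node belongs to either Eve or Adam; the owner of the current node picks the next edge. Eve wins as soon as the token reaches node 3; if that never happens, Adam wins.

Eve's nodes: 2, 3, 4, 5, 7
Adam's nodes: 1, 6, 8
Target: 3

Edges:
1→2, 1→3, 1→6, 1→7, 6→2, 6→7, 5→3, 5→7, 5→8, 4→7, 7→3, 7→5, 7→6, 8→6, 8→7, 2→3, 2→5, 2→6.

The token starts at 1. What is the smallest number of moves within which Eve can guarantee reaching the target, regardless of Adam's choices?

A0 = {3}
A1: add {2, 5, 7} — 2 (Eve) has 2→3; 5 (Eve) has 5→3; 7 (Eve) has 7→3.
A2: add {4, 6} — 4 (Eve) has 4→7; 6 (Adam): all of {2, 7} already in.
A3: add {1, 8} — 1 (Adam): all of {2, 3, 6, 7} already in; 8 (Adam): all of {6, 7} already in.
A3 = all vertices. Fixed point.
1 enters the attractor at level 3, so Eve can force the target in 3 moves from there.

3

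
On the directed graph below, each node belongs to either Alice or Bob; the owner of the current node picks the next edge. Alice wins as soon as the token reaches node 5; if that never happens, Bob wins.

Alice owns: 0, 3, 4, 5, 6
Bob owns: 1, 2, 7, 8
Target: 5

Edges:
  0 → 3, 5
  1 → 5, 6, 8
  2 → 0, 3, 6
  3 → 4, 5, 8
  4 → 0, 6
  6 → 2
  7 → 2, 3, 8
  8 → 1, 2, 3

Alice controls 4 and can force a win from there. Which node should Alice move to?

0

A0 = {5}
A1: add {0, 3} — 0 (Alice) has 0→5; 3 (Alice) has 3→5.
A2: add {4} — 4 (Alice) has 4→0.
A3 = A2; e.g. 1 (Bob) can still go to 6. Fixed point.
From 4, successor 0 is in the attractor (rank 1); the other successor 6 is not.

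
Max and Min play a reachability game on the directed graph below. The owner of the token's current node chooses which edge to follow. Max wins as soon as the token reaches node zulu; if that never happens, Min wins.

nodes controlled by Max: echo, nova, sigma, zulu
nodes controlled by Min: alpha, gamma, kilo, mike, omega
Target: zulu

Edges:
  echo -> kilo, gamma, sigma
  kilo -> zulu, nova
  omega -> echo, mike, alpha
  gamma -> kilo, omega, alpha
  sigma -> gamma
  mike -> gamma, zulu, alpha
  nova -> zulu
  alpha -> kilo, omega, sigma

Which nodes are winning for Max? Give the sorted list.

echo, kilo, nova, zulu

A0 = {zulu}
A1: add {nova} — nova (Max) has nova→zulu.
A2: add {kilo} — kilo (Min): all of {zulu, nova} already in.
A3: add {echo} — echo (Max) has echo→kilo.
A4 = A3; e.g. omega (Min) can still go to mike. Fixed point.
Max's winning region = {echo, kilo, nova, zulu}.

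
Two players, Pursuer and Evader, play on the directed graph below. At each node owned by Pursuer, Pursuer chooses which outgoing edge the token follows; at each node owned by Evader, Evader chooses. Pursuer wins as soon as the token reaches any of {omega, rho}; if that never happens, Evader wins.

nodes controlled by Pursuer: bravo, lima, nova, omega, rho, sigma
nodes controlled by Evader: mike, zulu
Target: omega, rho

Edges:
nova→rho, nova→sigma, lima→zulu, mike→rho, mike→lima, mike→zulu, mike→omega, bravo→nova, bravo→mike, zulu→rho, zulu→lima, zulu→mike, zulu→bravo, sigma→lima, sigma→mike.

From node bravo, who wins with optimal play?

A0 = {omega, rho}
A1: add {nova} — nova (Pursuer) has nova→rho.
A2: add {bravo} — bravo (Pursuer) has bravo→nova.
A3 = A2; e.g. lima (Pursuer) has no edge into A2. Fixed point.
bravo ∈ A2, so Pursuer can force the target.

Pursuer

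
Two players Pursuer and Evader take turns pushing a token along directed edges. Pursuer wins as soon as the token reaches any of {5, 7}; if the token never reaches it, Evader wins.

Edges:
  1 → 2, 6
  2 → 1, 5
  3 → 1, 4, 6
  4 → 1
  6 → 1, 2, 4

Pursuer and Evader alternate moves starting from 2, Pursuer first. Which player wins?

Pursuer

Track states (vertex, player-to-move).
A0 = {(5,Pursuer), (5,Evader), (7,Pursuer), (7,Evader)}
A1: add {(2,Pursuer)}.
(2,Pursuer) ∈ A1 ⇒ Pursuer forces the target.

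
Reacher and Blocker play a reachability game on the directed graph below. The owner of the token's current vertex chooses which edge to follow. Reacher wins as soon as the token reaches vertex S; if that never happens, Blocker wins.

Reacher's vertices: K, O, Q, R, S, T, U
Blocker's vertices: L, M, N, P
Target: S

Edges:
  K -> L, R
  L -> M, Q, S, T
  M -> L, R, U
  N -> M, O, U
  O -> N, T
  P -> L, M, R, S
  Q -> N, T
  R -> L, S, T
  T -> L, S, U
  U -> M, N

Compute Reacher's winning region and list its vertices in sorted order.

A0 = {S}
A1: add {R, T} — R (Reacher) has R→S; T (Reacher) has T→S.
A2: add {K, O, Q} — K (Reacher) has K→R; O (Reacher) has O→T; Q (Reacher) has Q→T.
A3 = A2; e.g. L (Blocker) can still go to M. Fixed point.
Reacher's winning region = {K, O, Q, R, S, T}.

K, O, Q, R, S, T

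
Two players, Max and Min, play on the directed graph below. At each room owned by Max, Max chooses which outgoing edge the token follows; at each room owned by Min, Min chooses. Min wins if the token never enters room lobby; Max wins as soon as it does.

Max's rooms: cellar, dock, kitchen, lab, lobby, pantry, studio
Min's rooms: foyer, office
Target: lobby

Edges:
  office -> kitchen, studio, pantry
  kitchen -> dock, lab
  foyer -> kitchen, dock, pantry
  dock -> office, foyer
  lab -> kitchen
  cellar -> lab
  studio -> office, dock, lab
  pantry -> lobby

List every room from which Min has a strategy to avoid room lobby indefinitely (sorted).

A0 = {lobby}
A1: add {pantry} — pantry (Max) has pantry→lobby.
A2 = A1; e.g. office (Min) can still go to kitchen. Fixed point.
Max's attractor = {lobby, pantry}; Min avoids the target exactly from the complement.

cellar, dock, foyer, kitchen, lab, office, studio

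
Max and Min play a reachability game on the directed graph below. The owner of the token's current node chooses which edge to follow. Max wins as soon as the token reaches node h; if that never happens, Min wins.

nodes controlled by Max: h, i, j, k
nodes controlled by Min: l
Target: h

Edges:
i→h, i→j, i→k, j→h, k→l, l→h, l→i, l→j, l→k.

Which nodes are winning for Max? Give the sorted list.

A0 = {h}
A1: add {i, j} — i (Max) has i→h; j (Max) has j→h.
A2 = A1; e.g. k (Max) has no edge into A1. Fixed point.
Max's winning region = {h, i, j}.

h, i, j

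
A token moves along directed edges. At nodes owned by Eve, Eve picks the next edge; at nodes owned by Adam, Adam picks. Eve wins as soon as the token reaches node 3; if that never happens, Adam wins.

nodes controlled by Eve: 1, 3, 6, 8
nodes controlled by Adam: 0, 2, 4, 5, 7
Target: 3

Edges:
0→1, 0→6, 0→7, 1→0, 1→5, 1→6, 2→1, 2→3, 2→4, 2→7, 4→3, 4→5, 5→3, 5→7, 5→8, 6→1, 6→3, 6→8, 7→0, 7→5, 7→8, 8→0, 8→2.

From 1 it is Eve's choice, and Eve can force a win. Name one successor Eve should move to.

A0 = {3}
A1: add {6} — 6 (Eve) has 6→3.
A2: add {1} — 1 (Eve) has 1→6.
A3 = A2; e.g. 0 (Adam) can still go to 7. Fixed point.
From 1, successor 6 is in the attractor (rank 1); the other successors 0, 5 are not.

6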